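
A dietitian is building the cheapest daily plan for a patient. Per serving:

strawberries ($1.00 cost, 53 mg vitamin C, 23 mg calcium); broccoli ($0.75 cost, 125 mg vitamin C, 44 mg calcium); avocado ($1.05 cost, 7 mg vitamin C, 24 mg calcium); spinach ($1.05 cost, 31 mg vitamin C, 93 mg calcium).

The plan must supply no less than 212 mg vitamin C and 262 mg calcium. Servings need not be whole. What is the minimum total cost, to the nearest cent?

strawberries only: max(212/53, 262/23) = 11.39 servings → $11.39.
broccoli only: max(212/125, 262/44) = 5.955 servings → $4.47.
avocado only: max(212/7, 262/24) = 30.29 servings → $31.80.
spinach only: max(212/31, 262/93) = 6.839 servings → $7.18.
strawberries + broccoli with both targets exact would need a negative amount; discard.
strawberries + avocado with both tight: 2.929 servings and 8.11 servings → $11.44.
strawberries + spinach with both tight: 2.75 servings and 2.137 servings → $4.99.
broccoli + avocado with both tight: 1.209 servings and 8.701 servings → $10.04.
broccoli + spinach with both tight: 1.13 servings and 2.283 servings → $3.24.
avocado + spinach with both targets exact would need a negative amount; discard.
The minimum over all feasible corners is $3.24.

$3.24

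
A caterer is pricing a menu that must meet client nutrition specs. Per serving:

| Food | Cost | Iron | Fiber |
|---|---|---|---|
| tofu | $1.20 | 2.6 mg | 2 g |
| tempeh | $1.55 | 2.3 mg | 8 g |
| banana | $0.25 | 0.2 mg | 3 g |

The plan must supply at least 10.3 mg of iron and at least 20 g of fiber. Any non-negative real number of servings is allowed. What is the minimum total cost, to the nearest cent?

The cheapest plan sits at a corner of the feasible region — with two constraints it uses at most two foods.
tofu only: max(10.3/2.6, 20/2) = 10 servings → $12.00.
tempeh only: max(10.3/2.3, 20/8) = 4.478 servings → $6.94.
banana only: max(10.3/0.2, 20/3) = 51.5 servings → $12.88.
tofu + tempeh with both tight: 2.247 servings and 1.938 servings → $5.70.
tofu + banana with both tight: 3.635 servings and 4.243 servings → $5.42.
tempeh + banana with both targets exact would need a negative amount; discard.
Cheapest feasible corner: $5.42.

$5.42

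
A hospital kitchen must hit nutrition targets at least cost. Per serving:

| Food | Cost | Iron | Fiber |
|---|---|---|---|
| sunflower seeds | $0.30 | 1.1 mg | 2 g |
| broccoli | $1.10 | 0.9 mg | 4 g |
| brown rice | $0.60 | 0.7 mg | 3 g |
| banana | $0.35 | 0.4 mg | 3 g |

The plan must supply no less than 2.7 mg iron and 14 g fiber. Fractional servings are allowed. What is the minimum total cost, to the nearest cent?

$1.70

sunflower seeds only: max(2.7/1.1, 14/2) = 7 servings → $2.10.
broccoli only: max(2.7/0.9, 14/4) = 3.5 servings → $3.85.
brown rice only: max(2.7/0.7, 14/3) = 4.667 servings → $2.80.
banana only: max(2.7/0.4, 14/3) = 6.75 servings → $2.36.
sunflower seeds + broccoli: the both-tight solution has a negative serving — not a feasible corner.
sunflower seeds + brown rice with both targets exact would need a negative amount; discard.
sunflower seeds + banana with both tight: 1 serving and 4 servings → $1.70.
broccoli + brown rice: intersection lies outside the first quadrant.
broccoli + banana with both tight: 2.273 servings and 1.636 servings → $3.07.
brown rice + banana with both tight: 2.778 servings and 1.889 servings → $2.33.
The minimum over all feasible corners is $1.70.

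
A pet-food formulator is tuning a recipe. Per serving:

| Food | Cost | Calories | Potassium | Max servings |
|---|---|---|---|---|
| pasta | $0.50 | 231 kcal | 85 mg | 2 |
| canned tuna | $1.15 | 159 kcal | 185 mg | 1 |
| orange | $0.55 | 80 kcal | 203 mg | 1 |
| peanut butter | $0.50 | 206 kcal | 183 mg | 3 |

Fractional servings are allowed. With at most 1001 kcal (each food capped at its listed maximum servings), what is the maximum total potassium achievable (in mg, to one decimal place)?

Potassium per kcal: orange 2.538, canned tuna 1.164, peanut butter 0.8883, pasta 0.368.
Take 1 serving of orange: uses 80 kcal, +203.0 mg potassium (running total 203.0 mg).
Take 1 serving of canned tuna: uses 159 kcal, +185.0 mg potassium (running total 388.0 mg).
Take 3 servings of peanut butter: uses 618 kcal, +549.0 mg potassium (running total 937.0 mg).
Take 0.6234 servings of pasta: uses 144 kcal, +53.0 mg potassium (running total 990.0 mg).
Filling greedily by potassium-per-kcal is optimal for one linear limit, giving 990.0 mg.

990.0 mg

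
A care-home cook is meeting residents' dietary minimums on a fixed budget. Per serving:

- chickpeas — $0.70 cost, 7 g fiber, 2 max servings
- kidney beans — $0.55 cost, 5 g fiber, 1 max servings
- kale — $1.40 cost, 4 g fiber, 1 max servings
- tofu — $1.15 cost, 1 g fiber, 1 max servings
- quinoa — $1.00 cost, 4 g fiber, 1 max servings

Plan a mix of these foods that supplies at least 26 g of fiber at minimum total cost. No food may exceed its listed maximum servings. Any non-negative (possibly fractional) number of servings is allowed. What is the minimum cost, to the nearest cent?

Cost per g of fiber: chickpeas $0.1000, kidney beans $0.1100, quinoa $0.2500, kale $0.3500, tofu $1.1500.
Take 2 servings of chickpeas: +14.0 g fiber for $1.40 (total $1.40, still need 12.0 g).
Take 1 serving of kidney beans: +5.0 g fiber for $0.55 (total $1.95, still need 7.0 g).
Take 1 serving of quinoa: +4.0 g fiber for $1.00 (total $2.95, still need 3.0 g).
Take 0.75 servings of kale: +3.0 g fiber for $1.05 (total $4.00, still need 0.0 g).
Filling from the cheapest source first is optimal under one linear minimum: $4.00.

$4.00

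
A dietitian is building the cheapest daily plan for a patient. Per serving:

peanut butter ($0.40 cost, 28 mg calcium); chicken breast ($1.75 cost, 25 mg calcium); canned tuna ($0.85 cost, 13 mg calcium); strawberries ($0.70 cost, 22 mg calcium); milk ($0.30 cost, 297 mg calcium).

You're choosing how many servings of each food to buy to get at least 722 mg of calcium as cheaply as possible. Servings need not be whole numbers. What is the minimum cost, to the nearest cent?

Cost per mg of calcium: milk $0.0010, peanut butter $0.0143, strawberries $0.0318, canned tuna $0.0654, chicken breast $0.0700.
With no serving limits, use only milk: 722 mg / 297 mg = 2.431 servings × $0.30 = $0.73.

$0.73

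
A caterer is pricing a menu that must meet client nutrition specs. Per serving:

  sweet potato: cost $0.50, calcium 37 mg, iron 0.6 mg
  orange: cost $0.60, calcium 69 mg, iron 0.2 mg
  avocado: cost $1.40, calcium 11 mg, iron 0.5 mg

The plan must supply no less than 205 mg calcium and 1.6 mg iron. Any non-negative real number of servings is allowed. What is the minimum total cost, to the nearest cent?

$2.15

The cheapest plan sits at a corner of the feasible region — with two constraints it uses at most two foods.
sweet potato only: max(205/37, 1.6/0.6) = 5.541 servings → $2.77.
orange only: max(205/69, 1.6/0.2) = 8 servings → $4.80.
avocado only: max(205/11, 1.6/0.5) = 18.64 servings → $26.09.
sweet potato + orange with both tight: 2.041 servings and 1.876 servings → $2.15.
sweet potato + avocado: intersection lies outside the first quadrant.
orange + avocado with both tight: 2.628 servings and 2.149 servings → $4.59.
Cheapest feasible corner: $2.15.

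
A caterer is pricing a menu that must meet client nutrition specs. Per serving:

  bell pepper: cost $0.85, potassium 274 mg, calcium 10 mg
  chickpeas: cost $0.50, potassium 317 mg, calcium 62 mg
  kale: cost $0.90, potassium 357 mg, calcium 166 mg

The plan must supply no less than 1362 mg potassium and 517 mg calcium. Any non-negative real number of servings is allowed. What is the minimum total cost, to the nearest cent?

An LP optimum is at a vertex; with two nutrient constraints at most two foods are used. Check each candidate.
bell pepper only: max(1362/274, 517/10) = 51.7 servings → $43.95.
chickpeas only: max(1362/317, 517/62) = 8.339 servings → $4.17.
kale only: max(1362/357, 517/166) = 3.815 servings → $3.43.
bell pepper + chickpeas with both targets exact would need a negative amount; discard.
bell pepper + kale with both tight: 0.9907 servings and 3.055 servings → $3.59.
chickpeas + kale with both tight: 1.362 servings and 2.606 servings → $3.03.
Cheapest feasible corner: $3.03.

$3.03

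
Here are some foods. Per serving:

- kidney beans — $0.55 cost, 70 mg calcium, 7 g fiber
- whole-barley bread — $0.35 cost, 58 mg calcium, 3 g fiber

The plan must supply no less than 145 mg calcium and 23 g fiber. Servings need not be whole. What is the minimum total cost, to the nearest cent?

$1.81

An LP optimum is at a vertex; with two nutrient constraints at most two foods are used. Check each candidate.
kidney beans only: max(145/70, 23/7) = 3.286 servings → $1.81.
whole-barley bread only: max(145/58, 23/3) = 7.667 servings → $2.68.
kidney beans + whole-barley bread with both targets exact would need a negative amount; discard.
Cheapest feasible corner: $1.81.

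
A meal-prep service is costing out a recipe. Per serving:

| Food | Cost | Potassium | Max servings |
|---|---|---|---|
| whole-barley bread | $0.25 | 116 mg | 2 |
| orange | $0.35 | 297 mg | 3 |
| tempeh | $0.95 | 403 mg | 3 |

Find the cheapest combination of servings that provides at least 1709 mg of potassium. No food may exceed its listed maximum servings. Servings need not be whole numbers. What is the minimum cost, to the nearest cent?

$2.93

Cost per mg of potassium: orange $0.0012, whole-barley bread $0.0022, tempeh $0.0024.
Take 3 servings of orange: +891.0 mg potassium for $1.05 (total $1.05, still need 818.0 mg).
Take 2 servings of whole-barley bread: +232.0 mg potassium for $0.50 (total $1.55, still need 586.0 mg).
Take 1.454 servings of tempeh: +586.0 mg potassium for $1.38 (total $2.93, still need 0.0 mg).
Greedy by cheapest-per-mg is optimal for a single linear constraint, so the minimum cost is $2.93.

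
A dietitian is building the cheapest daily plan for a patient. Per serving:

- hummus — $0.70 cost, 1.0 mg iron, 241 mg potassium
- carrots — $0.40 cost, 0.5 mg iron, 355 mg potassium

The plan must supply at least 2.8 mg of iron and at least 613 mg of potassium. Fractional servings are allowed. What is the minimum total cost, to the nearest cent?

$1.96

Compare the cost at each extreme point of the feasible region.
hummus only: max(2.8/1.0, 613/241) = 2.8 servings → $1.96.
carrots only: max(2.8/0.5, 613/355) = 5.6 servings → $2.24.
hummus + carrots: the both-tight solution has a negative serving — not a feasible corner.
The minimum over all feasible corners is $1.96.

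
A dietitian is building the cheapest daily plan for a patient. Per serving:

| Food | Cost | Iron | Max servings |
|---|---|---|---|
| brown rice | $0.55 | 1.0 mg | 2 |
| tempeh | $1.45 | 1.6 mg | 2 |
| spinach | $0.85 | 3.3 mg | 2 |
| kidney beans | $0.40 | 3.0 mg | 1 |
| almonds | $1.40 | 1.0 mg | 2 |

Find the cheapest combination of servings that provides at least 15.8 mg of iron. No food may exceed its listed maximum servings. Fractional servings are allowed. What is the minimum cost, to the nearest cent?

$7.50

Cost per mg of iron: kidney beans $0.1333, spinach $0.2576, brown rice $0.5500, tempeh $0.9062, almonds $1.4000.
Take 1 serving of kidney beans: +3.0 mg iron for $0.40 (total $0.40, still need 12.8 mg).
Take 2 servings of spinach: +6.6 mg iron for $1.70 (total $2.10, still need 6.2 mg).
Take 2 servings of brown rice: +2.0 mg iron for $1.10 (total $3.20, still need 4.2 mg).
Take 2 servings of tempeh: +3.2 mg iron for $2.90 (total $6.10, still need 1.0 mg).
Take 1 serving of almonds: +1.0 mg iron for $1.40 (total $7.50, still need 0.0 mg).
Greedy by cheapest-per-mg is optimal for a single linear constraint, so the minimum cost is $7.50.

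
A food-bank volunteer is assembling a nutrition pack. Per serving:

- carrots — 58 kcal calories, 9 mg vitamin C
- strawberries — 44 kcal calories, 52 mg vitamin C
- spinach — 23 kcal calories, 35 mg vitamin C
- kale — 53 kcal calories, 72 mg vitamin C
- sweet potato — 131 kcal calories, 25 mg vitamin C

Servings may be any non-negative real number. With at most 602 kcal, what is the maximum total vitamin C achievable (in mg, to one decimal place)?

916.1 mg

Vitamin C per kcal: spinach 1.522, kale 1.358, strawberries 1.182, sweet potato 0.1908, carrots 0.1552.
With no serving limits, spend the whole calories allowance on spinach: 602 kcal / 23 kcal × 35 mg = 916.1 mg.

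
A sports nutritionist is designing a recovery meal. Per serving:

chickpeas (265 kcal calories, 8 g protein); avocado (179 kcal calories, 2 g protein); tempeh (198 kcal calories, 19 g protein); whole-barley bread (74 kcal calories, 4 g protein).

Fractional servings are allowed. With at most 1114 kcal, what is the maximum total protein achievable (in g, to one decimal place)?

Protein per kcal: tempeh 0.09596, whole-barley bread 0.05405, chickpeas 0.03019, avocado 0.01117.
With no serving limits, spend the whole calories allowance on tempeh: 1114 kcal / 198 kcal × 19 g = 106.9 g.

106.9 g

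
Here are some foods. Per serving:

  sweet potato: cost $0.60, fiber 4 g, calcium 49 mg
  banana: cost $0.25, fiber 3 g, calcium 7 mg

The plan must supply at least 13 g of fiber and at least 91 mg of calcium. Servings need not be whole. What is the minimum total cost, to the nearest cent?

$1.49

With two linear requirements the optimum uses one or two foods; enumerate the corners.
sweet potato only: max(13/4, 91/49) = 3.25 servings → $1.95.
banana only: max(13/3, 91/7) = 13 servings → $3.25.
sweet potato + banana with both tight: 1.529 servings and 2.294 servings → $1.49.
So the least-cost plan costs $1.49.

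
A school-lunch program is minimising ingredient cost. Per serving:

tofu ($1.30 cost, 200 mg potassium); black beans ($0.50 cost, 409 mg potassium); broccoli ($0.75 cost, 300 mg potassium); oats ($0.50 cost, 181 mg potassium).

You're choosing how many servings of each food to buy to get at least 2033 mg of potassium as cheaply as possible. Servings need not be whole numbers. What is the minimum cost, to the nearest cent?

Cost per mg of potassium: black beans $0.0012, broccoli $0.0025, oats $0.0028, tofu $0.0065.
With no serving limits, use only black beans: 2033 mg / 409 mg = 4.971 servings × $0.50 = $2.49.

$2.49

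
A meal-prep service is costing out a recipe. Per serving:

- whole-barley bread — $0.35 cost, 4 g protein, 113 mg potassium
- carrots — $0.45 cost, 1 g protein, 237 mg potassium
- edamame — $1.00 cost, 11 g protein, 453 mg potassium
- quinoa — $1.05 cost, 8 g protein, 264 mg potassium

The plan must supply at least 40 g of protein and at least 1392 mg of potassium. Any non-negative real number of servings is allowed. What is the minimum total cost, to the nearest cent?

An LP optimum is at a vertex; with two nutrient constraints at most two foods are used. Check each candidate.
whole-barley bread only: max(40/4, 1392/113) = 12.32 servings → $4.31.
carrots only: max(40/1, 1392/237) = 40 servings → $18.00.
edamame only: max(40/11, 1392/453) = 3.636 servings → $3.64.
quinoa only: max(40/8, 1392/264) = 5.273 servings → $5.54.
whole-barley bread + carrots with both tight: 9.686 servings and 1.255 servings → $3.95.
whole-barley bread + edamame with both tight: 4.935 servings and 1.842 servings → $3.57.
whole-barley bread + quinoa: intersection lies outside the first quadrant.
carrots + edamame: the both-tight solution has a negative serving — not a feasible corner.
carrots + quinoa with both tight: 0.3529 servings and 4.956 servings → $5.36.
edamame + quinoa with both tight: 0.8 servings and 3.9 servings → $4.89.
Cheapest feasible corner: $3.57.

$3.57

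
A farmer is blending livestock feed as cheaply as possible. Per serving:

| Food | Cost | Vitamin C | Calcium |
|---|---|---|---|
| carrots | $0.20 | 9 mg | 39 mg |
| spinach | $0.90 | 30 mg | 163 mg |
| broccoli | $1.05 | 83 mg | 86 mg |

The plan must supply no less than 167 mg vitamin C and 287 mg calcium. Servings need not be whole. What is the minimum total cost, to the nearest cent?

$2.44

With two linear requirements the optimum uses one or two foods; enumerate the corners.
carrots only: max(167/9, 287/39) = 18.56 servings → $3.71.
spinach only: max(167/30, 287/163) = 5.567 servings → $5.01.
broccoli only: max(167/83, 287/86) = 3.337 servings → $3.50.
carrots + spinach: the both-tight solution has a negative serving — not a feasible corner.
carrots + broccoli with both tight: 3.84 servings and 1.596 servings → $2.44.
spinach + broccoli with both tight: 0.8639 servings and 1.7 servings → $2.56.
The minimum over all feasible corners is $2.44.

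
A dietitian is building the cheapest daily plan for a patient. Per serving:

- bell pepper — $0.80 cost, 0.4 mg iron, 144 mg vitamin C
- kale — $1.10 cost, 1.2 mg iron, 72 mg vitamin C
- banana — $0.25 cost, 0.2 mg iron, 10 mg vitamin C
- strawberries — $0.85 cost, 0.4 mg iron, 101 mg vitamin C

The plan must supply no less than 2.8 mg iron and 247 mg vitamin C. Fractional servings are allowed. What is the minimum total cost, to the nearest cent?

$2.85

bell pepper only: max(2.8/0.4, 247/144) = 7 servings → $5.60.
kale only: max(2.8/1.2, 247/72) = 3.431 servings → $3.77.
banana only: max(2.8/0.2, 247/10) = 24.7 servings → $6.17.
strawberries only: max(2.8/0.4, 247/101) = 7 servings → $5.95.
bell pepper + kale with both tight: 0.6583 servings and 2.114 servings → $2.85.
bell pepper + banana with both tight: 0.8629 servings and 12.27 servings → $3.76.
bell pepper + strawberries: the both-tight solution has a negative serving — not a feasible corner.
kale + banana: the both-tight solution has a negative serving — not a feasible corner.
kale + strawberries with both tight: 1.991 servings and 1.026 servings → $3.06.
banana + strawberries with both tight: 11.36 servings and 1.321 servings → $3.96.
So the least-cost plan costs $2.85.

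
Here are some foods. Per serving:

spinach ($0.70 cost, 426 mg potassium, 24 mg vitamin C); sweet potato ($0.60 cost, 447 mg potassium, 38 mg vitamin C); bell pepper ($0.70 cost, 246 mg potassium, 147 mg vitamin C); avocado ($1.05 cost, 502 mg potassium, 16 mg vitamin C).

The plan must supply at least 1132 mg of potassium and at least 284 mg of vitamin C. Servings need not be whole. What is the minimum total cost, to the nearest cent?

The cheapest plan sits at a corner of the feasible region — with two constraints it uses at most two foods.
spinach only: max(1132/426, 284/24) = 11.83 servings → $8.28.
sweet potato only: max(1132/447, 284/38) = 7.474 servings → $4.48.
bell pepper only: max(1132/246, 284/147) = 4.602 servings → $3.22.
avocado only: max(1132/502, 284/16) = 17.75 servings → $18.64.
spinach + sweet potato: intersection lies outside the first quadrant.
spinach + bell pepper with both tight: 1.702 servings and 1.654 servings → $2.35.
spinach + avocado: the both-tight solution has a negative serving — not a feasible corner.
sweet potato + bell pepper with both tight: 1.713 servings and 1.489 servings → $2.07.
sweet potato + avocado: intersection lies outside the first quadrant.
bell pepper + avocado with both tight: 1.782 servings and 1.382 servings → $2.70.
The minimum over all feasible corners is $2.07.

$2.07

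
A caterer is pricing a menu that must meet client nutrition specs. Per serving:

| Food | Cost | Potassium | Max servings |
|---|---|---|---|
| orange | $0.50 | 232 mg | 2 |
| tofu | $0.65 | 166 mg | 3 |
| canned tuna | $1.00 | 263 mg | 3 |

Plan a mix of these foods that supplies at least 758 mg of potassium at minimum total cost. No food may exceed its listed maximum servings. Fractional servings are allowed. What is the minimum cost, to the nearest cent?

$2.12

Cost per mg of potassium: orange $0.0022, canned tuna $0.0038, tofu $0.0039.
Take 2 servings of orange: +464.0 mg potassium for $1.00 (total $1.00, still need 294.0 mg).
Take 1.118 servings of canned tuna: +294.0 mg potassium for $1.12 (total $2.12, still need 0.0 mg).
Filling from the cheapest source first is optimal under one linear minimum: $2.12.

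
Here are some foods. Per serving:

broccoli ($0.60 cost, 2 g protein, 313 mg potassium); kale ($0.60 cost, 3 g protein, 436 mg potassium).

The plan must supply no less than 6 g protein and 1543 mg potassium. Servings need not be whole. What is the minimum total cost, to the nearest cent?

broccoli only: max(6/2, 1543/313) = 4.93 servings → $2.96.
kale only: max(6/3, 1543/436) = 3.539 servings → $2.12.
broccoli + kale with both targets exact would need a negative amount; discard.
Cheapest feasible corner: $2.12.

$2.12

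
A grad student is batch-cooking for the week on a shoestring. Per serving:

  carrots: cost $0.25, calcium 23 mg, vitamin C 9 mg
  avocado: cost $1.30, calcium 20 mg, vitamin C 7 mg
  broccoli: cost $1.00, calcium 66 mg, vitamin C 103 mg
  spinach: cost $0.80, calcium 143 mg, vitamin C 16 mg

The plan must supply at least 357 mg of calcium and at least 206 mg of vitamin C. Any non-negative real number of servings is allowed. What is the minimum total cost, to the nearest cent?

$3.09

Minimising a linear cost over {calcium ≥ 357, vitamin C ≥ 206, servings ≥ 0} — the optimum is at a vertex, using one or two foods.
carrots only: max(357/23, 206/9) = 22.89 servings → $5.72.
avocado only: max(357/20, 206/7) = 29.43 servings → $38.26.
broccoli only: max(357/66, 206/103) = 5.409 servings → $5.41.
spinach only: max(357/143, 206/16) = 12.88 servings → $10.30.
carrots + avocado: the both-tight solution has a negative serving — not a feasible corner.
carrots + broccoli with both tight: 13.06 servings and 0.8592 servings → $4.12.
carrots + spinach with both targets exact would need a negative amount; discard.
avocado + broccoli with both tight: 14.5 servings and 1.014 servings → $19.87.
avocado + spinach with both targets exact would need a negative amount; discard.
broccoli + spinach with both tight: 1.737 servings and 1.695 servings → $3.09.
The minimum over all feasible corners is $3.09.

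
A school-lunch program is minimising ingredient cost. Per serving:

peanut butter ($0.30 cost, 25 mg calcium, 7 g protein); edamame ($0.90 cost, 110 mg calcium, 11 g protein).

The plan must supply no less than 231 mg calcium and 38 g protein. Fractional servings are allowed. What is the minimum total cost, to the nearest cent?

$2.21

The cheapest plan sits at a corner of the feasible region — with two constraints it uses at most two foods.
peanut butter only: max(231/25, 38/7) = 9.24 servings → $2.77.
edamame only: max(231/110, 38/11) = 3.455 servings → $3.11.
peanut butter + edamame with both tight: 3.311 servings and 1.347 servings → $2.21.
The minimum over all feasible corners is $2.21.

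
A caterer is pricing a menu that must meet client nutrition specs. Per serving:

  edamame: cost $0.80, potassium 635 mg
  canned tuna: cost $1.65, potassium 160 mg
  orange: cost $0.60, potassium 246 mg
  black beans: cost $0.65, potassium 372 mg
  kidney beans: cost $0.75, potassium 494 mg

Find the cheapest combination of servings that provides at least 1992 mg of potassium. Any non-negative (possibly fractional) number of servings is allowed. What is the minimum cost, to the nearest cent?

$2.51

Cost per mg of potassium: edamame $0.0013, kidney beans $0.0015, black beans $0.0017, orange $0.0024, canned tuna $0.0103.
With no serving limits, use only edamame: 1992 mg / 635 mg = 3.137 servings × $0.80 = $2.51.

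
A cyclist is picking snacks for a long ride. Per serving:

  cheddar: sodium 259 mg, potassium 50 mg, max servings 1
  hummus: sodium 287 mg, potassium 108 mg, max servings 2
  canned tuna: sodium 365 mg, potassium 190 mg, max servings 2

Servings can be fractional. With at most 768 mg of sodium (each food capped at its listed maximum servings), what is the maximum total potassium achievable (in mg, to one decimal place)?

394.3 mg

Potassium per mg sodium: canned tuna 0.5205, hummus 0.3763, cheddar 0.1931.
Take 2 servings of canned tuna: uses 730 mg sodium, +380.0 mg potassium (running total 380.0 mg).
Take 0.1324 servings of hummus: uses 38 mg sodium, +14.3 mg potassium (running total 394.3 mg).
Filling greedily by potassium-per-mg sodium is optimal for one linear limit, giving 394.3 mg.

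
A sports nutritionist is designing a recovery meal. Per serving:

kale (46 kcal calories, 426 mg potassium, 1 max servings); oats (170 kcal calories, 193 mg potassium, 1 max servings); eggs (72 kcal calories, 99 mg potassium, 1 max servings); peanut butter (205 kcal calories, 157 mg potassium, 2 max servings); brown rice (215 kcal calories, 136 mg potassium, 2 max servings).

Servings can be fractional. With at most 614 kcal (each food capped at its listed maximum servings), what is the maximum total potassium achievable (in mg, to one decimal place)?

Potassium per kcal: kale 9.261, eggs 1.375, oats 1.135, peanut butter 0.7659, brown rice 0.6326.
Take 1 serving of kale: uses 46 kcal, +426.0 mg potassium (running total 426.0 mg).
Take 1 serving of eggs: uses 72 kcal, +99.0 mg potassium (running total 525.0 mg).
Take 1 serving of oats: uses 170 kcal, +193.0 mg potassium (running total 718.0 mg).
Take 1.59 servings of peanut butter: uses 326 kcal, +249.7 mg potassium (running total 967.7 mg).
Greedy by best ratio exhausts the calories allowance optimally: 967.7 mg.

967.7 mg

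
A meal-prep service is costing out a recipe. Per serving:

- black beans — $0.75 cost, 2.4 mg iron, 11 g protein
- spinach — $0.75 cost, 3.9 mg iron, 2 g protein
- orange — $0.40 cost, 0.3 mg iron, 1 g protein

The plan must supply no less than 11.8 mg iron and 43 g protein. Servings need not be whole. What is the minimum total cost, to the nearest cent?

$3.36

A basic optimal solution has at most two foods positive. Try each food alone and each pair with both targets met exactly.
black beans only: max(11.8/2.4, 43/11) = 4.917 servings → $3.69.
spinach only: max(11.8/3.9, 43/2) = 21.5 servings → $16.12.
orange only: max(11.8/0.3, 43/1) = 43 servings → $17.20.
black beans + spinach with both tight: 3.782 servings and 0.6982 servings → $3.36.
black beans + orange with both tight: 1.222 servings and 29.56 servings → $12.74.
spinach + orange: the both-tight solution has a negative serving — not a feasible corner.
So the least-cost plan costs $3.36.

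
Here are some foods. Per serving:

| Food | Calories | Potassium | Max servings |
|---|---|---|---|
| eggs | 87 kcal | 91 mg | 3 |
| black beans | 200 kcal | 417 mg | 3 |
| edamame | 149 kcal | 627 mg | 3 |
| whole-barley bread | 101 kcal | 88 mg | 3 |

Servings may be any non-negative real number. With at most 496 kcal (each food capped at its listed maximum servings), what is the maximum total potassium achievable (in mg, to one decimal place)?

Potassium per kcal: edamame 4.208, black beans 2.085, eggs 1.046, whole-barley bread 0.8713.
Take 3 servings of edamame: uses 447 kcal, +1881.0 mg potassium (running total 1881.0 mg).
Take 0.245 servings of black beans: uses 49 kcal, +102.2 mg potassium (running total 1983.2 mg).
Greedy by best ratio exhausts the calories allowance optimally: 1983.2 mg.

1983.2 mg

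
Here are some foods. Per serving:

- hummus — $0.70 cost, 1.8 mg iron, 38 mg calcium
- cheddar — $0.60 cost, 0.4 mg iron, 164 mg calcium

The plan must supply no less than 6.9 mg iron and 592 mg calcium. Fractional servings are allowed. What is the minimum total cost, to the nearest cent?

hummus only: max(6.9/1.8, 592/38) = 15.58 servings → $10.91.
cheddar only: max(6.9/0.4, 592/164) = 17.25 servings → $10.35.
hummus + cheddar with both tight: 3.196 servings and 2.869 servings → $3.96.
Cheapest feasible corner: $3.96.

$3.96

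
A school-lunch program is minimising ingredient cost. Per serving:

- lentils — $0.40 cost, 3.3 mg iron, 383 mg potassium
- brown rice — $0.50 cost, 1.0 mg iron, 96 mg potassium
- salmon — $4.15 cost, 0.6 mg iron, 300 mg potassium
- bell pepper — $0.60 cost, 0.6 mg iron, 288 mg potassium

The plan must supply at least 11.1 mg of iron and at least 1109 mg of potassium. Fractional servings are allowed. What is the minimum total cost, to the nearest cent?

lentils only: max(11.1/3.3, 1109/383) = 3.364 servings → $1.35.
brown rice only: max(11.1/1.0, 1109/96) = 11.55 servings → $5.78.
salmon only: max(11.1/0.6, 1109/300) = 18.5 servings → $76.78.
bell pepper only: max(11.1/0.6, 1109/288) = 18.5 servings → $11.10.
lentils + brown rice with both tight: 0.6556 servings and 8.937 servings → $4.73.
lentils + salmon: intersection lies outside the first quadrant.
lentils + bell pepper with both targets exact would need a negative amount; discard.
brown rice + salmon with both tight: 10.99 servings and 0.179 servings → $6.24.
brown rice + bell pepper with both tight: 10.99 servings and 0.1884 servings → $5.61.
salmon + bell pepper: the both-tight solution has a negative serving — not a feasible corner.
Cheapest feasible corner: $1.35.

$1.35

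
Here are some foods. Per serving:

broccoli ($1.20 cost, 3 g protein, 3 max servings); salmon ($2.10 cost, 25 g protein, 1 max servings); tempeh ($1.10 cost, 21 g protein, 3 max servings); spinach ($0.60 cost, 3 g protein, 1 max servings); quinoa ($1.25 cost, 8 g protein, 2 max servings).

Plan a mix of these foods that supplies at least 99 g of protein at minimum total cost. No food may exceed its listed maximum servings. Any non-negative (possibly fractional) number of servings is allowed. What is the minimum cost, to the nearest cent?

$7.12

Cost per g of protein: tempeh $0.0524, salmon $0.0840, quinoa $0.1562, spinach $0.2000, broccoli $0.4000.
Take 3 servings of tempeh: +63.0 g protein for $3.30 (total $3.30, still need 36.0 g).
Take 1 serving of salmon: +25.0 g protein for $2.10 (total $5.40, still need 11.0 g).
Take 1.375 servings of quinoa: +11.0 g protein for $1.72 (total $7.12, still need 0.0 g).
Filling from the cheapest source first is optimal under one linear minimum: $7.12.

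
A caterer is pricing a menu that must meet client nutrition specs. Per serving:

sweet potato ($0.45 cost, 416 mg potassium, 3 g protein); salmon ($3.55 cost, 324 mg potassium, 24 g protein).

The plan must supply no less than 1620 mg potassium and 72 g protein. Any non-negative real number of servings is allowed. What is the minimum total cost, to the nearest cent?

Compare the cost at each extreme point of the feasible region.
sweet potato only: max(1620/416, 72/3) = 24 servings → $10.80.
salmon only: max(1620/324, 72/24) = 5 servings → $17.75.
sweet potato + salmon with both tight: 1.726 servings and 2.784 servings → $10.66.
The minimum over all feasible corners is $10.66.

$10.66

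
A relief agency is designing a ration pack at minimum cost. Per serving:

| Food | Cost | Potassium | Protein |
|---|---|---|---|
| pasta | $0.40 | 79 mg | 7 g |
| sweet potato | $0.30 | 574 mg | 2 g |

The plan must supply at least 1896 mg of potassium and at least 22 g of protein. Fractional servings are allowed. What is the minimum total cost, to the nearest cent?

$1.81

With two linear requirements the optimum uses one or two foods; enumerate the corners.
pasta only: max(1896/79, 22/7) = 24 servings → $9.60.
sweet potato only: max(1896/574, 22/2) = 11 servings → $3.30.
pasta + sweet potato with both tight: 2.289 servings and 2.988 servings → $1.81.
Cheapest feasible corner: $1.81.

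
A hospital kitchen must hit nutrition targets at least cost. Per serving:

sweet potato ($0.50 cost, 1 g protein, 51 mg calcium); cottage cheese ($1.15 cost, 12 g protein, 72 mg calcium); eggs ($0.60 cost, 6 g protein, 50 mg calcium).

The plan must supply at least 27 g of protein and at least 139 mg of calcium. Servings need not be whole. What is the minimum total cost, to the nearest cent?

$2.59

For a min-cost LP with two ≥-constraints, a basic feasible solution has at most two positive variables.
sweet potato only: max(27/1, 139/51) = 27 servings → $13.50.
cottage cheese only: max(27/12, 139/72) = 2.25 servings → $2.59.
eggs only: max(27/6, 139/50) = 4.5 servings → $2.70.
sweet potato + cottage cheese: intersection lies outside the first quadrant.
sweet potato + eggs: intersection lies outside the first quadrant.
cottage cheese + eggs: intersection lies outside the first quadrant.
Cheapest feasible corner: $2.59.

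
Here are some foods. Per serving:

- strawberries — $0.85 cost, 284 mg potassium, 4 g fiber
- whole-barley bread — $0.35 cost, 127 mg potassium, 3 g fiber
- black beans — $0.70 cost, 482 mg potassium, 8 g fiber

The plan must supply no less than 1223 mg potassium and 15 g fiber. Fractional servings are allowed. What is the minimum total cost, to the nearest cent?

$1.78

An LP optimum is at a vertex; with two nutrient constraints at most two foods are used. Check each candidate.
strawberries only: max(1223/284, 15/4) = 4.306 servings → $3.66.
whole-barley bread only: max(1223/127, 15/3) = 9.63 servings → $3.37.
black beans only: max(1223/482, 15/8) = 2.537 servings → $1.78.
strawberries + whole-barley bread with both targets exact would need a negative amount; discard.
strawberries + black beans with both targets exact would need a negative amount; discard.
whole-barley bread + black beans: the both-tight solution has a negative serving — not a feasible corner.
So the least-cost plan costs $1.78.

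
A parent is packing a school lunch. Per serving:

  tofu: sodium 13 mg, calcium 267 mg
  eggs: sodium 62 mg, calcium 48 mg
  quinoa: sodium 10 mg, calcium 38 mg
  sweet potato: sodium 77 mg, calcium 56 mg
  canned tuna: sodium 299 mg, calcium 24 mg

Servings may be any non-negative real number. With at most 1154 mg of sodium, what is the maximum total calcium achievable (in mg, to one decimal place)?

Calcium per mg sodium: tofu 20.54, quinoa 3.8, eggs 0.7742, sweet potato 0.7273, canned tuna 0.08027.
With no serving limits, spend the whole sodium allowance on tofu: 1154 mg / 13 mg × 267 mg = 23701.4 mg.

23701.4 mg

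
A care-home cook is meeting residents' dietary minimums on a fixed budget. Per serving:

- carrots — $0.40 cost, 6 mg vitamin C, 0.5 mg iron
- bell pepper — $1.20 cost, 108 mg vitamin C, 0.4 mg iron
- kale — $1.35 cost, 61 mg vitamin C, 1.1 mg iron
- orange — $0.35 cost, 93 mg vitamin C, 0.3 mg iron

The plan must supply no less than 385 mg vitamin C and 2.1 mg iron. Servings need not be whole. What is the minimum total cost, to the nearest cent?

At the optimum either one food covers both requirements or two foods hit both targets exactly; no other combination can be cheaper.
carrots only: max(385/6, 2.1/0.5) = 64.17 servings → $25.67.
bell pepper only: max(385/108, 2.1/0.4) = 5.25 servings → $6.30.
kale only: max(385/61, 2.1/1.1) = 6.311 servings → $8.52.
orange only: max(385/93, 2.1/0.3) = 7 servings → $2.45.
carrots + bell pepper with both tight: 1.411 servings and 3.486 servings → $4.75.
carrots + kale: the both-tight solution has a negative serving — not a feasible corner.
carrots + orange with both tight: 1.785 servings and 4.025 servings → $2.12.
bell pepper + kale with both tight: 3.129 servings and 0.7712 servings → $4.80.
bell pepper + orange: the both-tight solution has a negative serving — not a feasible corner.
kale + orange with both tight: 0.95 servings and 3.517 servings → $2.51.
So the least-cost plan costs $2.12.

$2.12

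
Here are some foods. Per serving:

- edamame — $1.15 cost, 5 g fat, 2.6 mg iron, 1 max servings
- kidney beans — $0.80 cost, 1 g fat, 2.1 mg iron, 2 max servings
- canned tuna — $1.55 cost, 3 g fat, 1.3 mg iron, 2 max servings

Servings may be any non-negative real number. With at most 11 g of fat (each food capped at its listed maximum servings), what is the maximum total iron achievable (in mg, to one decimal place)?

8.5 mg

Iron per g fat: kidney beans 2.1, edamame 0.52, canned tuna 0.4333.
Take 2 servings of kidney beans: uses 2 g fat, +4.2 mg iron (running total 4.2 mg).
Take 1 serving of edamame: uses 5 g fat, +2.6 mg iron (running total 6.8 mg).
Take 1.333 servings of canned tuna: uses 4 g fat, +1.7 mg iron (running total 8.5 mg).
Greedy by best ratio exhausts the fat allowance optimally: 8.5 mg.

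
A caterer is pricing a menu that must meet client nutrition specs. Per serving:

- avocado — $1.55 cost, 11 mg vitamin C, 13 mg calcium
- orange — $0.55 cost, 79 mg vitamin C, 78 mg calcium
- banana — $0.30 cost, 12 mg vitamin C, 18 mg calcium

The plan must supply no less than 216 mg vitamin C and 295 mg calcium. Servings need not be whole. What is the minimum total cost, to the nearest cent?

$2.08

avocado only: max(216/11, 295/13) = 22.69 servings → $35.17.
orange only: max(216/79, 295/78) = 3.782 servings → $2.08.
banana only: max(216/12, 295/18) = 18 servings → $5.40.
avocado + orange with both targets exact would need a negative amount; discard.
avocado + banana with both tight: 8.286 servings and 10.4 servings → $15.96.
orange + banana with both tight: 0.716 servings and 13.29 servings → $4.38.
The minimum over all feasible corners is $2.08.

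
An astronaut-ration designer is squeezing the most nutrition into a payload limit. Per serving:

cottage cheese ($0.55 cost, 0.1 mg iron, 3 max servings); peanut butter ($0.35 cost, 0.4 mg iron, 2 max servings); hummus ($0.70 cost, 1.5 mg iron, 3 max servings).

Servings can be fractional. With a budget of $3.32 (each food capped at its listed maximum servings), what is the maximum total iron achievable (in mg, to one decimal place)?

Iron per dollar: hummus 2.143, peanut butter 1.143, cottage cheese 0.1818.
Take 3 servings of hummus: spends $2.10, +4.5 mg iron (running total 4.5 mg).
Take 2 servings of peanut butter: spends $0.70, +0.8 mg iron (running total 5.3 mg).
Take 0.9455 servings of cottage cheese: spends $0.52, +0.1 mg iron (running total 5.4 mg).
Greedy by best ratio exhausts the cost allowance optimally: 5.4 mg.

5.4 mg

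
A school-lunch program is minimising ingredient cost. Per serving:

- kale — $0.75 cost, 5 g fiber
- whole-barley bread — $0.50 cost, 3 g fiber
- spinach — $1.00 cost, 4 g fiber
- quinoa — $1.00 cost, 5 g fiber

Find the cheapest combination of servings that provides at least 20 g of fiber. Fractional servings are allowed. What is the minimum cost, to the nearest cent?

$3.00

Cost per g of fiber: kale $0.1500, whole-barley bread $0.1667, quinoa $0.2000, spinach $0.2500.
With no serving limits, use only kale: 20 g / 5 g = 4 servings × $0.75 = $3.00.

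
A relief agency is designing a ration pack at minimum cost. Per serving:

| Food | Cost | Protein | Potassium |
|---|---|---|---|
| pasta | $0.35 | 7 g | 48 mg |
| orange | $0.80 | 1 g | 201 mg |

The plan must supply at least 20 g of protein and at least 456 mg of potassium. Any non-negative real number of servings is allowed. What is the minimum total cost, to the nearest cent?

Minimising a linear cost over {protein ≥ 20, potassium ≥ 456, servings ≥ 0} — the optimum is at a vertex, using one or two foods.
pasta only: max(20/7, 456/48) = 9.5 servings → $3.33.
orange only: max(20/1, 456/201) = 20 servings → $16.00.
pasta + orange with both tight: 2.623 servings and 1.642 servings → $2.23.
Cheapest feasible corner: $2.23.

$2.23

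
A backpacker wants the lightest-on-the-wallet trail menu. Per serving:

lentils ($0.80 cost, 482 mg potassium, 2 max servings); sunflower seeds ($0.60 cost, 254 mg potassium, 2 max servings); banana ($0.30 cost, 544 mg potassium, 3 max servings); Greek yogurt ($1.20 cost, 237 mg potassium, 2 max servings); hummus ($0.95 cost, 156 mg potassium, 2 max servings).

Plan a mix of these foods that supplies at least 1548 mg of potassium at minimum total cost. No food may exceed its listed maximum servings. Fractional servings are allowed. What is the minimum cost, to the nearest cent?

$0.85

Cost per mg of potassium: banana $0.0006, lentils $0.0017, sunflower seeds $0.0024, Greek yogurt $0.0051, hummus $0.0061.
Take 2.846 servings of banana: +1548.0 mg potassium for $0.85 (total $0.85, still need 0.0 mg).
Filling from the cheapest source first is optimal under one linear minimum: $0.85.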